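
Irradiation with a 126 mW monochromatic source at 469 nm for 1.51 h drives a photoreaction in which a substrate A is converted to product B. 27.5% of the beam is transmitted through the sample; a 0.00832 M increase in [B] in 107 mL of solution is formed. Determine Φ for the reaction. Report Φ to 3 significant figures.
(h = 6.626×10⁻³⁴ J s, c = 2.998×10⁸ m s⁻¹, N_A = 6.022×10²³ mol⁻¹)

Φ = 0.457

Product: (0.00832 M)(0.107 L) = 8.902×10⁻⁴ mol.
Photon energy at 469 nm: hc/λ = (6.626×10⁻³⁴)(2.998×10⁸)/(469×10⁻⁹) = 4.236×10⁻¹⁹ J.
Energy delivered: (126 mW)(5436 s) = 684.9 J.
Photons incident: 684.9 / 4.236×10⁻¹⁹ = 1.617×10²¹, i.e. 1.617×10²¹/6.022×10²³ = 0.002685 mol.
Fraction absorbed: 1 − 27.5/100 = 0.7250.
Photons absorbed: 0.7250 × 0.002685 = 0.001947 mol.
Φ = 8.902×10⁻⁴ mol / 0.001947 mol photons = 0.457.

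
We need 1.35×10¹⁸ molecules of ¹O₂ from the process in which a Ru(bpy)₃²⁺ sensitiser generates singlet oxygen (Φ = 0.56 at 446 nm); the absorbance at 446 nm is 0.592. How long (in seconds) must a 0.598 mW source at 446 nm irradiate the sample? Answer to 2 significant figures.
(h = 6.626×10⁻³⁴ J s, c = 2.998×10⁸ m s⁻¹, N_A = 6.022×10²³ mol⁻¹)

t ≈ 2400 s

Product: 1.35×10¹⁸ / 6.022×10²³ = 2.242×10⁻⁶ mol.
Photons that must be absorbed: 2.242×10⁻⁶ / 0.56 = 4.004×10⁻⁶ mol.
Fraction absorbed: 1 − 10^(−0.592) = 0.7441.
Incident photons needed: 4.004×10⁻⁶ / 0.7441 = 5.381×10⁻⁶ mol.
Photon energy: hc/λ = 4.454×10⁻¹⁹ J; per mole, 2.682×10⁵ J mol⁻¹.
Energy required: 5.381×10⁻⁶ × 2.682×10⁵ = 1.443 J.
Time: 1.443 J / 0.000598 W = 2400 s.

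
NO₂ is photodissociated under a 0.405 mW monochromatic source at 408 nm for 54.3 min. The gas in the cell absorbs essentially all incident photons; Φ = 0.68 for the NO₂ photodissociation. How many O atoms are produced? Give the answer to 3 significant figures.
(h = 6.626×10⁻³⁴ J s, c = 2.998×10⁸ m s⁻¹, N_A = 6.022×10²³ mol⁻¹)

1.84×10¹⁸ atoms

Photon energy at 408 nm: hc/λ = (6.626×10⁻³⁴)(2.998×10⁸)/(408×10⁻⁹) = 4.869×10⁻¹⁹ J.
Energy delivered: (0.405 mW)(3258 s) = 1.319 J.
Photons incident: 1.319 / 4.869×10⁻¹⁹ = 2.709×10¹⁸, i.e. 2.709×10¹⁸/6.022×10²³ = 4.499×10⁻⁶ mol.
Product: Φ × n_abs = 0.68 × 4.499×10⁻⁶ = 3.059×10⁻⁶ mol.
As a count: 3.059×10⁻⁶ × 6.022×10²³ = 1.84×10¹⁸.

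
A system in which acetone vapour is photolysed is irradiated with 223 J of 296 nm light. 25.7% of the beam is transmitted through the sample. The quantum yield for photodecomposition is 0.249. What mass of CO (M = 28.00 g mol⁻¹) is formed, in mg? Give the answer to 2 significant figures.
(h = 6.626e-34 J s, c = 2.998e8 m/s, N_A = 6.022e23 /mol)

Photon energy at 296 nm: hc/λ = (6.626e-34)(2.998e8)/(296e-9) = 6.711e-19 J.
Photons incident: 223 / 6.711e-19 = 3.323e20, i.e. 3.323e20/6.022e23 = 5.518e-4 mol.
Fraction absorbed: 1 − 25.7/100 = 0.7430.
Photons absorbed: 0.7430 × 5.518e-4 = 4.100e-4 mol.
Product: Φ × n_abs = 0.249 × 4.100e-4 = 1.021e-4 mol.
Mass: 1.021e-4 × 28.00 = 0.002859 g = 2.9 mg.

2.9 mg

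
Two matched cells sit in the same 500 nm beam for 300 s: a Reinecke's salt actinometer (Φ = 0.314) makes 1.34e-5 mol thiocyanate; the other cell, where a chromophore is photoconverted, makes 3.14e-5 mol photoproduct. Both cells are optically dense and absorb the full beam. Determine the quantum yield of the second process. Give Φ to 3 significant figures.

Photons absorbed by the actinometer: 1.34e-5 / 0.314 = 4.268e-5 mol.
Φ(unknown) = 3.14e-5 / 4.268e-5 = 0.736.

Φ = 0.736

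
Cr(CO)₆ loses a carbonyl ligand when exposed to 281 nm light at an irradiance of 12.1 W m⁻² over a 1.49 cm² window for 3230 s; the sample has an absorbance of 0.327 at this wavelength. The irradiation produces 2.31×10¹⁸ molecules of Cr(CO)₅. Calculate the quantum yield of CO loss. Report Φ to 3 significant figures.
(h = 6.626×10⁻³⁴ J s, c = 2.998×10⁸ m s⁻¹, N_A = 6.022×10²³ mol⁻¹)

Product: 2.31×10¹⁸ / 6.022×10²³ = 3.836×10⁻⁶ mol.
Photon energy at 281 nm: hc/λ = (6.626×10⁻³⁴)(2.998×10⁸)/(281×10⁻⁹) = 7.069×10⁻¹⁹ J.
Energy delivered: (12.1 W m⁻²)(1.49×10⁻⁴ m²)(3230 s) = 5.823 J.
Photons incident: 5.823 / 7.069×10⁻¹⁹ = 8.237×10¹⁸, i.e. 8.237×10¹⁸/6.022×10²³ = 1.368×10⁻⁵ mol.
Fraction absorbed: 1 − 10^(−0.327) = 0.5290.
Photons absorbed: 0.5290 × 1.368×10⁻⁵ = 7.237×10⁻⁶ mol.
Φ = 3.836×10⁻⁶ mol / 7.237×10⁻⁶ mol photons = 0.530.

Φ = 0.530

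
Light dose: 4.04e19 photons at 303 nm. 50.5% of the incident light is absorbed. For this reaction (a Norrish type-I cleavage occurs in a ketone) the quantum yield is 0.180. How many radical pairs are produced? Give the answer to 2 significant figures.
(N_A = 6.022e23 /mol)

3.7e18 radical pairs

Moles of photons: 4.04e19 / 6.022e23 = 6.709e-5 mol.
Photons absorbed: 0.505 × 6.709e-5 = 3.388e-5 mol.
Product: Φ × n_abs = 0.180 × 3.388e-5 = 6.098e-6 mol.
As a count: 6.098e-6 × 6.022e23 = 3.7e18.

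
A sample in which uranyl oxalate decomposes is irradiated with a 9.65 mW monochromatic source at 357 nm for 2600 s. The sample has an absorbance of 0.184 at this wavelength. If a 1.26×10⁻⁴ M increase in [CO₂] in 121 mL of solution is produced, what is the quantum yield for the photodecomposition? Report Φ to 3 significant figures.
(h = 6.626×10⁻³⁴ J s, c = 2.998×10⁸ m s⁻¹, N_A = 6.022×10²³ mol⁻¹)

Product: (1.26×10⁻⁴ M)(0.121 L) = 1.525×10⁻⁵ mol.
Photon energy at 357 nm: hc/λ = (6.626×10⁻³⁴)(2.998×10⁸)/(357×10⁻⁹) = 5.564×10⁻¹⁹ J.
Energy delivered: (9.65 mW)(2600 s) = 25.09 J.
Photons incident: 25.09 / 5.564×10⁻¹⁹ = 4.509×10¹⁹, i.e. 4.509×10¹⁹/6.022×10²³ = 7.488×10⁻⁵ mol.
Fraction absorbed: 1 − 10^(−0.184) = 0.3454.
Photons absorbed: 0.3454 × 7.488×10⁻⁵ = 2.586×10⁻⁵ mol.
Φ = 1.525×10⁻⁵ mol / 2.586×10⁻⁵ mol photons = 0.590.

Φ = 0.590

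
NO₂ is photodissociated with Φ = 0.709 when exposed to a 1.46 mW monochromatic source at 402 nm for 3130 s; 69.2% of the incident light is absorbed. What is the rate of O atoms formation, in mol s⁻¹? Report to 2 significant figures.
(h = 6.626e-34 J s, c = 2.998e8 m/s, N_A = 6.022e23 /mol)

Photon energy at 402 nm: hc/λ = (6.626e-34)(2.998e8)/(402e-9) = 4.941e-19 J.
Energy delivered: (1.46 mW)(3130 s) = 4.570 J.
Photons incident: 4.570 / 4.941e-19 = 9.249e18, i.e. 9.249e18/6.022e23 = 1.536e-5 mol.
Photons absorbed: 0.692 × 1.536e-5 = 1.063e-5 mol.
Product formed: 0.709 × 1.063e-5 = 7.537e-6 mol.
Rate: 7.537e-6 / 3130 s = 2.4e-9 mol s⁻¹.

2.4e-9 mol s⁻¹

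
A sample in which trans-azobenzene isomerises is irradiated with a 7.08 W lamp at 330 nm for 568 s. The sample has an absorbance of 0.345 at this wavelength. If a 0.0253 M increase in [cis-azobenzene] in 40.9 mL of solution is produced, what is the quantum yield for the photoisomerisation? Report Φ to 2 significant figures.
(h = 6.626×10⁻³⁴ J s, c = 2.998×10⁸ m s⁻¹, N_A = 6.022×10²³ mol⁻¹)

Product: (0.0253 M)(0.0409 L) = 0.001035 mol.
Photon energy at 330 nm: hc/λ = (6.626×10⁻³⁴)(2.998×10⁸)/(330×10⁻⁹) = 6.020×10⁻¹⁹ J.
Energy delivered: (7.08 W)(568 s) = 4021 J.
Photons incident: 4021 / 6.020×10⁻¹⁹ = 6.679×10²¹, i.e. 6.679×10²¹/6.022×10²³ = 0.01109 mol.
Fraction absorbed: 1 − 10^(−0.345) = 0.5481.
Photons absorbed: 0.5481 × 0.01109 = 0.006078 mol.
Φ = 0.001035 mol / 0.006078 mol photons = 0.17.

Φ = 0.17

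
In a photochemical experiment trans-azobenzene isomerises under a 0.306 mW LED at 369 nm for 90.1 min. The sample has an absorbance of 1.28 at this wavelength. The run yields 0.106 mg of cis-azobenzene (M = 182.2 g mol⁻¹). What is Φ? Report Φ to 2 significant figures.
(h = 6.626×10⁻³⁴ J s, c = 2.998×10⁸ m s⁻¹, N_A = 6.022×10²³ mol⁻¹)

Product: 0.106 mg / 182.2 g mol⁻¹ = 5.818×10⁻⁷ mol.
Photon energy at 369 nm: hc/λ = (6.626×10⁻³⁴)(2.998×10⁸)/(369×10⁻⁹) = 5.383×10⁻¹⁹ J.
Energy delivered: (0.306 mW)(5406 s) = 1.654 J.
Photons incident: 1.654 / 5.383×10⁻¹⁹ = 3.073×10¹⁸, i.e. 3.073×10¹⁸/6.022×10²³ = 5.103×10⁻⁶ mol.
Fraction absorbed: 1 − 10^(−1.28) = 0.9475.
Photons absorbed: 0.9475 × 5.103×10⁻⁶ = 4.835×10⁻⁶ mol.
Φ = 5.818×10⁻⁷ mol / 4.835×10⁻⁶ mol photons = 0.12.

Φ = 0.12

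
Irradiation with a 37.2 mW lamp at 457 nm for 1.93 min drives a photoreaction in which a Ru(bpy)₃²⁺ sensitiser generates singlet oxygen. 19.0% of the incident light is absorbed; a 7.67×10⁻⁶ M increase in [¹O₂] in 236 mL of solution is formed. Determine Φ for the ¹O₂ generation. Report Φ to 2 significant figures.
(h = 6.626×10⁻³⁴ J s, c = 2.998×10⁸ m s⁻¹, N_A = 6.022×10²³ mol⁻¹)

Φ = 0.58

Product: (7.67×10⁻⁶ M)(0.236 L) = 1.810×10⁻⁶ mol.
Photon energy at 457 nm: hc/λ = (6.626×10⁻³⁴)(2.998×10⁸)/(457×10⁻⁹) = 4.347×10⁻¹⁹ J.
Energy delivered: (37.2 mW)(115.8 s) = 4.308 J.
Photons incident: 4.308 / 4.347×10⁻¹⁹ = 9.910×10¹⁸, i.e. 9.910×10¹⁸/6.022×10²³ = 1.646×10⁻⁵ mol.
Photons absorbed: 0.190 × 1.646×10⁻⁵ = 3.127×10⁻⁶ mol.
Φ = 1.810×10⁻⁶ mol / 3.127×10⁻⁶ mol photons = 0.58.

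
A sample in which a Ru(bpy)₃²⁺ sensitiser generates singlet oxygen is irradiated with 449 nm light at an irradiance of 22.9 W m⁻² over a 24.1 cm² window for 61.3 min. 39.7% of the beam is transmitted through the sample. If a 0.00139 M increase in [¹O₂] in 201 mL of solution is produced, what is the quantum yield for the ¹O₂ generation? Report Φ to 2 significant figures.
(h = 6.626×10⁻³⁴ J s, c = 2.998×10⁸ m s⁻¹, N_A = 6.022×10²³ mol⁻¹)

Φ = 0.61

Product: (0.00139 M)(0.201 L) = 2.794×10⁻⁴ mol.
Photon energy at 449 nm: hc/λ = (6.626×10⁻³⁴)(2.998×10⁸)/(449×10⁻⁹) = 4.424×10⁻¹⁹ J.
Energy delivered: (22.9 W m⁻²)(24.1×10⁻⁴ m²)(3678 s) = 203.0 J.
Photons incident: 203.0 / 4.424×10⁻¹⁹ = 4.589×10²⁰, i.e. 4.589×10²⁰/6.022×10²³ = 7.620×10⁻⁴ mol.
Fraction absorbed: 1 − 39.7/100 = 0.6030.
Photons absorbed: 0.6030 × 7.620×10⁻⁴ = 4.595×10⁻⁴ mol.
Φ = 2.794×10⁻⁴ mol / 4.595×10⁻⁴ mol photons = 0.61.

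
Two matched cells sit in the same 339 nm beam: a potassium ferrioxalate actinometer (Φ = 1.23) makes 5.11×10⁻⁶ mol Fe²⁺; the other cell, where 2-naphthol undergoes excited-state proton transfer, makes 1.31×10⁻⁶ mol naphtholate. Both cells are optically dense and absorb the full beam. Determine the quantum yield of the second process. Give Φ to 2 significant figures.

Φ = 0.32

Photons absorbed by the actinometer: 5.11×10⁻⁶ / 1.23 = 4.154×10⁻⁶ mol.
Φ(unknown) = 1.31×10⁻⁶ / 4.154×10⁻⁶ = 0.32.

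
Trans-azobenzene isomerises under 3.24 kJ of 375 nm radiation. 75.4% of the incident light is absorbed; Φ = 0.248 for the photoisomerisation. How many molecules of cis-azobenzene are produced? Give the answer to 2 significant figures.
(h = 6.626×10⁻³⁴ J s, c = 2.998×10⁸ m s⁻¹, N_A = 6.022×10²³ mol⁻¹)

Photon energy at 375 nm: hc/λ = (6.626×10⁻³⁴)(2.998×10⁸)/(375×10⁻⁹) = 5.297×10⁻¹⁹ J.
Incident energy: 3.24 kJ = 3240 J.
Photons incident: 3240 / 5.297×10⁻¹⁹ = 6.117×10²¹, i.e. 6.117×10²¹/6.022×10²³ = 0.01016 mol.
Photons absorbed: 0.754 × 0.01016 = 0.007661 mol.
Product: Φ × n_abs = 0.248 × 0.007661 = 0.001900 mol.
As a count: 0.001900 × 6.022×10²³ = 1.1×10²¹.

1.1×10²¹ molecules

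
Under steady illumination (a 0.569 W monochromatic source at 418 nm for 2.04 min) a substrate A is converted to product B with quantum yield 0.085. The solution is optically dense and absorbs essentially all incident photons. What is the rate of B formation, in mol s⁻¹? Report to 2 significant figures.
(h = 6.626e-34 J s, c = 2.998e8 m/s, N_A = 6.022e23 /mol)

1.7e-7 mol s⁻¹

Photon energy at 418 nm: hc/λ = (6.626e-34)(2.998e8)/(418e-9) = 4.752e-19 J.
Energy delivered: (0.569 W)(122.4 s) = 69.65 J.
Photons incident: 69.65 / 4.752e-19 = 1.466e20, i.e. 1.466e20/6.022e23 = 2.434e-4 mol.
Product formed: 0.085 × 2.434e-4 = 2.069e-5 mol.
Rate: 2.069e-5 / 122.4 s = 1.7e-7 mol s⁻¹.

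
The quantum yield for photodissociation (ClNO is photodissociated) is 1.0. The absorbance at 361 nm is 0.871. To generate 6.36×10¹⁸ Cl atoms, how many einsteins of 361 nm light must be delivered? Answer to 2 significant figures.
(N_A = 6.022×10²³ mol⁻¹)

Product: 6.36×10¹⁸ / 6.022×10²³ = 1.056×10⁻⁵ mol.
Photons that must be absorbed: 1.056×10⁻⁵ / 1.0 = 1.056×10⁻⁵ mol.
Fraction absorbed: 1 − 10^(−0.871) = 0.8654.
Incident photons needed: 1.056×10⁻⁵ / 0.8654 = 1.220×10⁻⁵ mol.

1.2×10⁻⁵ einstein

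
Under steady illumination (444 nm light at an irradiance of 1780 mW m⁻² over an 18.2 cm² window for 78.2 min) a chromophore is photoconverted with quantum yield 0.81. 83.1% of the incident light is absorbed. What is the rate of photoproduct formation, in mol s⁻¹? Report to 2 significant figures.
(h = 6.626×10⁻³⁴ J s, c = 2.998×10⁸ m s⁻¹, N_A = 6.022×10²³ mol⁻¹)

8.1×10⁻⁹ mol s⁻¹

Photon energy at 444 nm: hc/λ = (6.626×10⁻³⁴)(2.998×10⁸)/(444×10⁻⁹) = 4.474×10⁻¹⁹ J.
Energy delivered: (1780 mW m⁻²)(18.2×10⁻⁴ m²)(4692 s) = 15.20 J.
Photons incident: 15.20 / 4.474×10⁻¹⁹ = 3.397×10¹⁹, i.e. 3.397×10¹⁹/6.022×10²³ = 5.641×10⁻⁵ mol.
Photons absorbed: 0.831 × 5.641×10⁻⁵ = 4.688×10⁻⁵ mol.
Product formed: 0.81 × 4.688×10⁻⁵ = 3.797×10⁻⁵ mol.
Rate: 3.797×10⁻⁵ / 4692 s = 8.1×10⁻⁹ mol s⁻¹.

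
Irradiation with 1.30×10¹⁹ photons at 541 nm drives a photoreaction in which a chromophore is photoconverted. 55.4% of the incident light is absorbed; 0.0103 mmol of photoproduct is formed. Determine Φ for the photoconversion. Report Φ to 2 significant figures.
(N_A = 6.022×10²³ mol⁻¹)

Φ = 0.86

Product: 0.0103 mmol = 1.03×10⁻⁵ mol.
Moles of photons: 1.30×10¹⁹ / 6.022×10²³ = 2.159×10⁻⁵ mol.
Photons absorbed: 0.554 × 2.159×10⁻⁵ = 1.196×10⁻⁵ mol.
Φ = 1.03×10⁻⁵ mol / 1.196×10⁻⁵ mol photons = 0.86.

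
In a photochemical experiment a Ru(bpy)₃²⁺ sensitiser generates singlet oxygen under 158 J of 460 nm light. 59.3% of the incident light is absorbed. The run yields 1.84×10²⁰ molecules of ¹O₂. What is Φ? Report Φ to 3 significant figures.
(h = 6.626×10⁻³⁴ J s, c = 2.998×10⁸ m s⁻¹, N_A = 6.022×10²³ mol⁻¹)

Product: 1.84×10²⁰ / 6.022×10²³ = 3.055×10⁻⁴ mol.
Photon energy at 460 nm: hc/λ = (6.626×10⁻³⁴)(2.998×10⁸)/(460×10⁻⁹) = 4.318×10⁻¹⁹ J.
Photons incident: 158 / 4.318×10⁻¹⁹ = 3.659×10²⁰, i.e. 3.659×10²⁰/6.022×10²³ = 6.076×10⁻⁴ mol.
Photons absorbed: 0.593 × 6.076×10⁻⁴ = 3.603×10⁻⁴ mol.
Φ = 3.055×10⁻⁴ mol / 3.603×10⁻⁴ mol photons = 0.848.

Φ = 0.848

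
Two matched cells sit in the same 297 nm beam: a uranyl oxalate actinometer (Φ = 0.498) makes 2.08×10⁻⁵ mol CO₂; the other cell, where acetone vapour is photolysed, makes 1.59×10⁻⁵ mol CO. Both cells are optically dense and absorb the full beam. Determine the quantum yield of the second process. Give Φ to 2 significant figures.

Photons absorbed by the actinometer: 2.08×10⁻⁵ / 0.498 = 4.177×10⁻⁵ mol.
Φ(unknown) = 1.59×10⁻⁵ / 4.177×10⁻⁵ = 0.38.

Φ = 0.38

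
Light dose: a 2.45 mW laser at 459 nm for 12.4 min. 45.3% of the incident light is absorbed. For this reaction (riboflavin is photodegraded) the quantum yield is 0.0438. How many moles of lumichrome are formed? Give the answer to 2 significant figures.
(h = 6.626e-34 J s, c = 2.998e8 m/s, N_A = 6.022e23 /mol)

1.4e-7 mol

Photon energy at 459 nm: hc/λ = (6.626e-34)(2.998e8)/(459e-9) = 4.328e-19 J.
Energy delivered: (2.45 mW)(744 s) = 1.823 J.
Photons incident: 1.823 / 4.328e-19 = 4.212e18, i.e. 4.212e18/6.022e23 = 6.994e-6 mol.
Photons absorbed: 0.453 × 6.994e-6 = 3.168e-6 mol.
Product: Φ × n_abs = 0.0438 × 3.168e-6 = 1.388e-7 mol.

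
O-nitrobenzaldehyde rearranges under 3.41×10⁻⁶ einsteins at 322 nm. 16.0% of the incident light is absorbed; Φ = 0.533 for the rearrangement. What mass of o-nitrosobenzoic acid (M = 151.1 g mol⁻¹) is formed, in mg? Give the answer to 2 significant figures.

Photons absorbed: 0.160 × 3.41×10⁻⁶ = 5.456×10⁻⁷ mol.
Product: Φ × n_abs = 0.533 × 5.456×10⁻⁷ = 2.908×10⁻⁷ mol.
Mass: 2.908×10⁻⁷ × 151.1 = 4.394×10⁻⁵ g = 0.044 mg.

0.044 mg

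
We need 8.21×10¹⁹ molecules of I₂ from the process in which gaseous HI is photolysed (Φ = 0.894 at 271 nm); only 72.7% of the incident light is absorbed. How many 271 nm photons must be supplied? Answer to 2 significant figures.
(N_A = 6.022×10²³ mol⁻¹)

1.3×10²⁰ photons

Product: 8.21×10¹⁹ / 6.022×10²³ = 1.363×10⁻⁴ mol.
Photons that must be absorbed: 1.363×10⁻⁴ / 0.894 = 1.525×10⁻⁴ mol.
Incident photons needed: 1.525×10⁻⁴ / 0.727 = 2.098×10⁻⁴ mol.
Photon count: 2.098×10⁻⁴ × 6.022×10²³ = 1.3×10²⁰.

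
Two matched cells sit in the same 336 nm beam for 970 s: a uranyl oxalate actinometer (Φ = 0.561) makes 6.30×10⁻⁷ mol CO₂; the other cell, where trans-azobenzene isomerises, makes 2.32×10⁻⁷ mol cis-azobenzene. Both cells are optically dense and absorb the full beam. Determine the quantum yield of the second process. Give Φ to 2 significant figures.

Φ = 0.21

Photons absorbed by the actinometer: 6.30×10⁻⁷ / 0.561 = 1.123×10⁻⁶ mol.
Φ(unknown) = 2.32×10⁻⁷ / 1.123×10⁻⁶ = 0.21.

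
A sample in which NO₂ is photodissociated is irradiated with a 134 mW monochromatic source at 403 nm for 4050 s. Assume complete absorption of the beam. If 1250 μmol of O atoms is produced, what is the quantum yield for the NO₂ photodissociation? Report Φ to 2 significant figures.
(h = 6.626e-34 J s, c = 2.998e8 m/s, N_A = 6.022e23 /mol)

Product: 1250 μmol = 0.00125 mol.
Photon energy at 403 nm: hc/λ = (6.626e-34)(2.998e8)/(403e-9) = 4.929e-19 J.
Energy delivered: (134 mW)(4050 s) = 542.7 J.
Photons incident: 542.7 / 4.929e-19 = 1.101e21, i.e. 1.101e21/6.022e23 = 0.001828 mol.
Φ = 0.00125 mol / 0.001828 mol photons = 0.68.

Φ = 0.68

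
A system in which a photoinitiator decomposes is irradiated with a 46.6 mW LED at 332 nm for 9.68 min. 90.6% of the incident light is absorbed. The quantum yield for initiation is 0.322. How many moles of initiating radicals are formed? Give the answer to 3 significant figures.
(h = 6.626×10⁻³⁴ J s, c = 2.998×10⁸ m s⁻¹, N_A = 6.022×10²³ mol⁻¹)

Photon energy at 332 nm: hc/λ = (6.626×10⁻³⁴)(2.998×10⁸)/(332×10⁻⁹) = 5.983×10⁻¹⁹ J.
Energy delivered: (46.6 mW)(580.8 s) = 27.07 J.
Photons incident: 27.07 / 5.983×10⁻¹⁹ = 4.524×10¹⁹, i.e. 4.524×10¹⁹/6.022×10²³ = 7.512×10⁻⁵ mol.
Photons absorbed: 0.906 × 7.512×10⁻⁵ = 6.806×10⁻⁵ mol.
Product: Φ × n_abs = 0.322 × 6.806×10⁻⁵ = 2.192×10⁻⁵ mol.

2.19×10⁻⁵ mol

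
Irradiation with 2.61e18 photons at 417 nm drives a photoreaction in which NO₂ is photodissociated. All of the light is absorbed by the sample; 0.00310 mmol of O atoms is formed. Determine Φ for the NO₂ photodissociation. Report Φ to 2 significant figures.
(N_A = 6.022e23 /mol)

Φ = 0.72

Product: 0.00310 mmol = 3.10e-6 mol.
Moles of photons: 2.61e18 / 6.022e23 = 4.334e-6 mol.
Φ = 3.10e-6 mol / 4.334e-6 mol photons = 0.72.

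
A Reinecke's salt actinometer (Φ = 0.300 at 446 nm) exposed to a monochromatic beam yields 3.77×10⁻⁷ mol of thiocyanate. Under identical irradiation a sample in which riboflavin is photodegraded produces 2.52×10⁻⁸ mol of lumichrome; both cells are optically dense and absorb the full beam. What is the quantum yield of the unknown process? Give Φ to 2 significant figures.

Φ = 0.020

Photons absorbed by the actinometer: 3.77×10⁻⁷ / 0.300 = 1.257×10⁻⁶ mol.
Φ(unknown) = 2.52×10⁻⁸ / 1.257×10⁻⁶ = 0.020.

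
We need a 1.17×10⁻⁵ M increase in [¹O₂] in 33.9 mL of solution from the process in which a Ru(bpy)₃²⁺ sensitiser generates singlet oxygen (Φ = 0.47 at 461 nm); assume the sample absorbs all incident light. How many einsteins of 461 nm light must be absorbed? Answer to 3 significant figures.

8.44×10⁻⁷ einstein

Product: (1.17×10⁻⁵ M)(0.0339 L) = 3.966×10⁻⁷ mol.
Photons that must be absorbed: 3.966×10⁻⁷ / 0.47 = 8.438×10⁻⁷ mol.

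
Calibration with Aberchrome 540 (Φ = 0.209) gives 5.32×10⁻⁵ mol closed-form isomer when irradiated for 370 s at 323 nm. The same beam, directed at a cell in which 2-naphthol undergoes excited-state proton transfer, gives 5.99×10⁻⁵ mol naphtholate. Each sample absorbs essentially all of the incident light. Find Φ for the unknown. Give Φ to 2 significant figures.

Photons absorbed by the actinometer: 5.32×10⁻⁵ / 0.209 = 2.545×10⁻⁴ mol.
Φ(unknown) = 5.99×10⁻⁵ / 2.545×10⁻⁴ = 0.24.

Φ = 0.24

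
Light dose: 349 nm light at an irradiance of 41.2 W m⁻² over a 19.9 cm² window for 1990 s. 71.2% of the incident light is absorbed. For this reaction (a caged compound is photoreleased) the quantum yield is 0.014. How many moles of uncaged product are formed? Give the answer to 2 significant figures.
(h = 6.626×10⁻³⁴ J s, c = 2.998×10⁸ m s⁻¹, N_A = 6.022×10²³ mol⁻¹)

4.7×10⁻⁶ mol

Photon energy at 349 nm: hc/λ = (6.626×10⁻³⁴)(2.998×10⁸)/(349×10⁻⁹) = 5.692×10⁻¹⁹ J.
Energy delivered: (41.2 W m⁻²)(19.9×10⁻⁴ m²)(1990 s) = 163.2 J.
Photons incident: 163.2 / 5.692×10⁻¹⁹ = 2.867×10²⁰, i.e. 2.867×10²⁰/6.022×10²³ = 4.761×10⁻⁴ mol.
Photons absorbed: 0.712 × 4.761×10⁻⁴ = 3.390×10⁻⁴ mol.
Product: Φ × n_abs = 0.014 × 3.390×10⁻⁴ = 4.746×10⁻⁶ mol.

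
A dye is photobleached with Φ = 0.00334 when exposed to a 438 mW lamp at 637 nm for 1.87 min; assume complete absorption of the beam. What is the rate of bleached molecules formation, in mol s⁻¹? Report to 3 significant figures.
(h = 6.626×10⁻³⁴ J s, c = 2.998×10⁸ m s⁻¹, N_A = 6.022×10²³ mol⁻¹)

7.79×10⁻⁹ mol s⁻¹

Photon energy at 637 nm: hc/λ = (6.626×10⁻³⁴)(2.998×10⁸)/(637×10⁻⁹) = 3.118×10⁻¹⁹ J.
Energy delivered: (438 mW)(112.2 s) = 49.14 J.
Photons incident: 49.14 / 3.118×10⁻¹⁹ = 1.576×10²⁰, i.e. 1.576×10²⁰/6.022×10²³ = 2.617×10⁻⁴ mol.
Product formed: 0.00334 × 2.617×10⁻⁴ = 8.741×10⁻⁷ mol.
Rate: 8.741×10⁻⁷ / 112.2 s = 7.79×10⁻⁹ mol s⁻¹.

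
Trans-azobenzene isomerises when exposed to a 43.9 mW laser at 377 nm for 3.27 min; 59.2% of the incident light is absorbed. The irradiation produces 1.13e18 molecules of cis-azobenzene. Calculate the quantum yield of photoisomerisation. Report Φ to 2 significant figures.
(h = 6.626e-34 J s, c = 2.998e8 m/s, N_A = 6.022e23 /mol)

Φ = 0.12

Product: 1.13e18 / 6.022e23 = 1.876e-6 mol.
Photon energy at 377 nm: hc/λ = (6.626e-34)(2.998e8)/(377e-9) = 5.269e-19 J.
Energy delivered: (43.9 mW)(196.2 s) = 8.613 J.
Photons incident: 8.613 / 5.269e-19 = 1.635e19, i.e. 1.635e19/6.022e23 = 2.715e-5 mol.
Photons absorbed: 0.592 × 2.715e-5 = 1.607e-5 mol.
Φ = 1.876e-6 mol / 1.607e-5 mol photons = 0.12.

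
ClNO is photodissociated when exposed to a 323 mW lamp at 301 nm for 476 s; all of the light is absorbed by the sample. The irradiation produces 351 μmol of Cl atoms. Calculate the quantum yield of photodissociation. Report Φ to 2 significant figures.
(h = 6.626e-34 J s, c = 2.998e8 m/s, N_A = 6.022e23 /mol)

Product: 351 μmol = 3.51e-4 mol.
Photon energy at 301 nm: hc/λ = (6.626e-34)(2.998e8)/(301e-9) = 6.600e-19 J.
Energy delivered: (323 mW)(476 s) = 153.7 J.
Photons incident: 153.7 / 6.600e-19 = 2.329e20, i.e. 2.329e20/6.022e23 = 3.867e-4 mol.
Φ = 3.51e-4 mol / 3.867e-4 mol photons = 0.91.

Φ = 0.91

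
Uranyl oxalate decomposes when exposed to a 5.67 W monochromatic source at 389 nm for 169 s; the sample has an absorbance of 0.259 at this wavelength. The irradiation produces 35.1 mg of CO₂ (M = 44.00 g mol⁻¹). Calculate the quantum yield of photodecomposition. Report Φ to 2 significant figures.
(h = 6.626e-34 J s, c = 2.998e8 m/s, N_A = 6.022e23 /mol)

Φ = 0.57

Product: 35.1 mg / 44.00 g mol⁻¹ = 7.977e-4 mol.
Photon energy at 389 nm: hc/λ = (6.626e-34)(2.998e8)/(389e-9) = 5.107e-19 J.
Energy delivered: (5.67 W)(169 s) = 958.2 J.
Photons incident: 958.2 / 5.107e-19 = 1.876e21, i.e. 1.876e21/6.022e23 = 0.003115 mol.
Fraction absorbed: 1 − 10^(−0.259) = 0.4492.
Photons absorbed: 0.4492 × 0.003115 = 0.001399 mol.
Φ = 7.977e-4 mol / 0.001399 mol photons = 0.57.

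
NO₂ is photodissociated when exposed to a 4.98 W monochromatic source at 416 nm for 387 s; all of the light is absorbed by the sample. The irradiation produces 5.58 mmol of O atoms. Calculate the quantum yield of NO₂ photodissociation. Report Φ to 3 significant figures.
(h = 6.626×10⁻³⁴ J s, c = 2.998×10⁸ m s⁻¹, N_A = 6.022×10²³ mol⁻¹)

Product: 5.58 mmol = 0.00558 mol.
Photon energy at 416 nm: hc/λ = (6.626×10⁻³⁴)(2.998×10⁸)/(416×10⁻⁹) = 4.775×10⁻¹⁹ J.
Energy delivered: (4.98 W)(387 s) = 1927 J.
Photons incident: 1927 / 4.775×10⁻¹⁹ = 4.036×10²¹, i.e. 4.036×10²¹/6.022×10²³ = 0.006702 mol.
Φ = 0.00558 mol / 0.006702 mol photons = 0.833.

Φ = 0.833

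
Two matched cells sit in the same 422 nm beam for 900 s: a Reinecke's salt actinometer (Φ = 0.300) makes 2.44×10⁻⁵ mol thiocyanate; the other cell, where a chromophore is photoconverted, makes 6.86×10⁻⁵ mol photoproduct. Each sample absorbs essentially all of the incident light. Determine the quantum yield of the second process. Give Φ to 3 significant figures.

Φ = 0.843

Photons absorbed by the actinometer: 2.44×10⁻⁵ / 0.300 = 8.133×10⁻⁵ mol.
Φ(unknown) = 6.86×10⁻⁵ / 8.133×10⁻⁵ = 0.843.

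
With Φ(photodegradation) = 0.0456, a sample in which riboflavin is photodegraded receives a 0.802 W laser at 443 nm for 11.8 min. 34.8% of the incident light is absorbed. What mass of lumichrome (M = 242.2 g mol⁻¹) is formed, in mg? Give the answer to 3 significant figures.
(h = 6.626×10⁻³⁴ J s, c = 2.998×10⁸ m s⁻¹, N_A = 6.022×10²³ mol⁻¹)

Photon energy at 443 nm: hc/λ = (6.626×10⁻³⁴)(2.998×10⁸)/(443×10⁻⁹) = 4.484×10⁻¹⁹ J.
Energy delivered: (0.802 W)(708 s) = 567.8 J.
Photons incident: 567.8 / 4.484×10⁻¹⁹ = 1.266×10²¹, i.e. 1.266×10²¹/6.022×10²³ = 0.002102 mol.
Photons absorbed: 0.348 × 0.002102 = 7.315×10⁻⁴ mol.
Product: Φ × n_abs = 0.0456 × 7.315×10⁻⁴ = 3.336×10⁻⁵ mol.
Mass: 3.336×10⁻⁵ × 242.2 = 0.008080 g = 8.08 mg.

8.08 mg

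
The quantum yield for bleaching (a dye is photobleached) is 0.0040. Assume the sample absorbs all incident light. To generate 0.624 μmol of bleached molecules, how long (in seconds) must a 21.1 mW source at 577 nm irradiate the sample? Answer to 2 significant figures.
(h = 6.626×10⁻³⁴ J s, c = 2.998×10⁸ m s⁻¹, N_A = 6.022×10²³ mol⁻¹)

t ≈ 1500 s

Product: 0.624 μmol = 6.24×10⁻⁷ mol.
Photons that must be absorbed: 6.24×10⁻⁷ / 0.0040 = 1.560×10⁻⁴ mol.
Photon energy: hc/λ = 3.443×10⁻¹⁹ J; per mole, 2.073×10⁵ J mol⁻¹.
Energy required: 1.560×10⁻⁴ × 2.073×10⁵ = 32.34 J.
Time: 32.34 J / 0.0211 W = 1500 s.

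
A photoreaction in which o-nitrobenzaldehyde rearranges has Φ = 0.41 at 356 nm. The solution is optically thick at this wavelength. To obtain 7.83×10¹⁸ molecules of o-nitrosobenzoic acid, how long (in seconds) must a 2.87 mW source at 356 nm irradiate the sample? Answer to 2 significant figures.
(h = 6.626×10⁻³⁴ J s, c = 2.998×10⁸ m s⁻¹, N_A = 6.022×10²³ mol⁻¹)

Product: 7.83×10¹⁸ / 6.022×10²³ = 1.300×10⁻⁵ mol.
Photons that must be absorbed: 1.300×10⁻⁵ / 0.41 = 3.171×10⁻⁵ mol.
Photon energy: hc/λ = 5.580×10⁻¹⁹ J; per mole, 3.360×10⁵ J mol⁻¹.
Energy required: 3.171×10⁻⁵ × 3.360×10⁵ = 10.65 J.
Time: 10.65 J / 0.00287 W = 3700 s.

t ≈ 3700 s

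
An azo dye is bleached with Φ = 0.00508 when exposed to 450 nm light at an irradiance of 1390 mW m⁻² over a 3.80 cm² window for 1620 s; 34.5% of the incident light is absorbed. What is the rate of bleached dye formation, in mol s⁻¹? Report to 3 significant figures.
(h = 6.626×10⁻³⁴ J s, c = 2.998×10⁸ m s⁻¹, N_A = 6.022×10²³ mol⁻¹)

Photon energy at 450 nm: hc/λ = (6.626×10⁻³⁴)(2.998×10⁸)/(450×10⁻⁹) = 4.414×10⁻¹⁹ J.
Energy delivered: (1390 mW m⁻²)(3.80×10⁻⁴ m²)(1620 s) = 0.8557 J.
Photons incident: 0.8557 / 4.414×10⁻¹⁹ = 1.939×10¹⁸, i.e. 1.939×10¹⁸/6.022×10²³ = 3.220×10⁻⁶ mol.
Photons absorbed: 0.345 × 3.220×10⁻⁶ = 1.111×10⁻⁶ mol.
Product formed: 0.00508 × 1.111×10⁻⁶ = 5.644×10⁻⁹ mol.
Rate: 5.644×10⁻⁹ / 1620 s = 3.48×10⁻¹² mol s⁻¹.

3.48×10⁻¹² mol s⁻¹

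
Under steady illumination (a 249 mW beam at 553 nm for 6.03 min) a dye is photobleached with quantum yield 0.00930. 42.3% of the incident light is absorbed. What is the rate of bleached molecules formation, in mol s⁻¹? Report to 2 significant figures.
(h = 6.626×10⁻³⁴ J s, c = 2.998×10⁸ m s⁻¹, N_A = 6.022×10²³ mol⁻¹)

4.5×10⁻⁹ mol s⁻¹

Photon energy at 553 nm: hc/λ = (6.626×10⁻³⁴)(2.998×10⁸)/(553×10⁻⁹) = 3.592×10⁻¹⁹ J.
Energy delivered: (249 mW)(361.8 s) = 90.09 J.
Photons incident: 90.09 / 3.592×10⁻¹⁹ = 2.508×10²⁰, i.e. 2.508×10²⁰/6.022×10²³ = 4.165×10⁻⁴ mol.
Photons absorbed: 0.423 × 4.165×10⁻⁴ = 1.762×10⁻⁴ mol.
Product formed: 0.00930 × 1.762×10⁻⁴ = 1.639×10⁻⁶ mol.
Rate: 1.639×10⁻⁶ / 361.8 s = 4.5×10⁻⁹ mol s⁻¹.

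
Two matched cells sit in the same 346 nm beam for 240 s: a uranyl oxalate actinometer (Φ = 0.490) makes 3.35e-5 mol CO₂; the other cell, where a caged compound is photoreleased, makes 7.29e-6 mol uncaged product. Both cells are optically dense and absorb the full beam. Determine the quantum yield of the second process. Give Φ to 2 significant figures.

Photons absorbed by the actinometer: 3.35e-5 / 0.490 = 6.837e-5 mol.
Φ(unknown) = 7.29e-6 / 6.837e-5 = 0.11.

Φ = 0.11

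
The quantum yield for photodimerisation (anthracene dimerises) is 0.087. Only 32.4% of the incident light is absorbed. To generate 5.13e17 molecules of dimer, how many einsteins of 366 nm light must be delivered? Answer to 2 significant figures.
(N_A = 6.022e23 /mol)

Product: 5.13e17 / 6.022e23 = 8.519e-7 mol.
Photons that must be absorbed: 8.519e-7 / 0.087 = 9.792e-6 mol.
Incident photons needed: 9.792e-6 / 0.324 = 3.022e-5 mol.

3.0e-5 einstein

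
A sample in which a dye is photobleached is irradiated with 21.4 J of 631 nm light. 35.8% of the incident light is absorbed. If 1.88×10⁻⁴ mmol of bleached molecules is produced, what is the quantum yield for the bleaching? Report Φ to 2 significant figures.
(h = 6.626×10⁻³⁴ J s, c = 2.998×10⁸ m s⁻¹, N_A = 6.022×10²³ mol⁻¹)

Φ = 0.0047

Product: 1.88×10⁻⁴ mmol = 1.88×10⁻⁷ mol.
Photon energy at 631 nm: hc/λ = (6.626×10⁻³⁴)(2.998×10⁸)/(631×10⁻⁹) = 3.148×10⁻¹⁹ J.
Photons incident: 21.4 / 3.148×10⁻¹⁹ = 6.798×10¹⁹, i.e. 6.798×10¹⁹/6.022×10²³ = 1.129×10⁻⁴ mol.
Photons absorbed: 0.358 × 1.129×10⁻⁴ = 4.042×10⁻⁵ mol.
Φ = 1.88×10⁻⁷ mol / 4.042×10⁻⁵ mol photons = 0.0047.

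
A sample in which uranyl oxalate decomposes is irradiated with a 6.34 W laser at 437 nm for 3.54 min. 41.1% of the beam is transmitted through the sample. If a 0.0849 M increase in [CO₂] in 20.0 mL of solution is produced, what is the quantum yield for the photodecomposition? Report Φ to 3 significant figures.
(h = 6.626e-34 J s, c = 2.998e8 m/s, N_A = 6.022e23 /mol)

Φ = 0.586

Product: (0.0849 M)(0.02 L) = 0.001698 mol.
Photon energy at 437 nm: hc/λ = (6.626e-34)(2.998e8)/(437e-9) = 4.546e-19 J.
Energy delivered: (6.34 W)(212.4 s) = 1347 J.
Photons incident: 1347 / 4.546e-19 = 2.963e21, i.e. 2.963e21/6.022e23 = 0.004920 mol.
Fraction absorbed: 1 − 41.1/100 = 0.5890.
Photons absorbed: 0.5890 × 0.004920 = 0.002898 mol.
Φ = 0.001698 mol / 0.002898 mol photons = 0.586.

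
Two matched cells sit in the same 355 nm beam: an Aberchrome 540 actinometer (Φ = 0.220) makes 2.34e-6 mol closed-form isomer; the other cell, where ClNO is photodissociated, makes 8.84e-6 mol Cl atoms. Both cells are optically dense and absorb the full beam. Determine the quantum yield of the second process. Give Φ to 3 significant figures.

Photons absorbed by the actinometer: 2.34e-6 / 0.220 = 1.064e-5 mol.
Φ(unknown) = 8.84e-6 / 1.064e-5 = 0.831.

Φ = 0.831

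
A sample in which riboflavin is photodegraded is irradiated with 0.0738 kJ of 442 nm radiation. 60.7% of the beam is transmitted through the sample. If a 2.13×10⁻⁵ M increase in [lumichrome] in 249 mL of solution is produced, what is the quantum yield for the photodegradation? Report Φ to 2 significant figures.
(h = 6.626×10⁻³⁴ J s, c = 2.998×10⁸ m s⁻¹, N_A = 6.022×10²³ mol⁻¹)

Φ = 0.049

Product: (2.13×10⁻⁵ M)(0.249 L) = 5.304×10⁻⁶ mol.
Photon energy at 442 nm: hc/λ = (6.626×10⁻³⁴)(2.998×10⁸)/(442×10⁻⁹) = 4.494×10⁻¹⁹ J.
Incident energy: 0.0738 kJ = 73.8 J.
Photons incident: 73.8 / 4.494×10⁻¹⁹ = 1.642×10²⁰, i.e. 1.642×10²⁰/6.022×10²³ = 2.727×10⁻⁴ mol.
Fraction absorbed: 1 − 60.7/100 = 0.3930.
Photons absorbed: 0.3930 × 2.727×10⁻⁴ = 1.072×10⁻⁴ mol.
Φ = 5.304×10⁻⁶ mol / 1.072×10⁻⁴ mol photons = 0.049.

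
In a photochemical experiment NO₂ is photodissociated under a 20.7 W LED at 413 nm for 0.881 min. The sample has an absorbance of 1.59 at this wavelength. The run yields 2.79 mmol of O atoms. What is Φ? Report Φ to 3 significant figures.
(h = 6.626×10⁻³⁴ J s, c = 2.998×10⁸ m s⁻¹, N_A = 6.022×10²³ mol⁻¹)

Product: 2.79 mmol = 0.00279 mol.
Photon energy at 413 nm: hc/λ = (6.626×10⁻³⁴)(2.998×10⁸)/(413×10⁻⁹) = 4.810×10⁻¹⁹ J.
Energy delivered: (20.7 W)(52.86 s) = 1094 J.
Photons incident: 1094 / 4.810×10⁻¹⁹ = 2.274×10²¹, i.e. 2.274×10²¹/6.022×10²³ = 0.003776 mol.
Fraction absorbed: 1 − 10^(−1.59) = 0.9743.
Photons absorbed: 0.9743 × 0.003776 = 0.003679 mol.
Φ = 0.00279 mol / 0.003679 mol photons = 0.758.

Φ = 0.758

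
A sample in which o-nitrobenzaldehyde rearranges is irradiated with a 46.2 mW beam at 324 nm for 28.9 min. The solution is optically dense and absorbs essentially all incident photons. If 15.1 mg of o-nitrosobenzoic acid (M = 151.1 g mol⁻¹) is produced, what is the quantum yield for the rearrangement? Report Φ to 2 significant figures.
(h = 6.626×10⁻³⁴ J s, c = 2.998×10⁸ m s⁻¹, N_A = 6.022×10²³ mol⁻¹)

Product: 15.1 mg / 151.1 g mol⁻¹ = 9.993×10⁻⁵ mol.
Photon energy at 324 nm: hc/λ = (6.626×10⁻³⁴)(2.998×10⁸)/(324×10⁻⁹) = 6.131×10⁻¹⁹ J.
Energy delivered: (46.2 mW)(1734 s) = 80.11 J.
Photons incident: 80.11 / 6.131×10⁻¹⁹ = 1.307×10²⁰, i.e. 1.307×10²⁰/6.022×10²³ = 2.170×10⁻⁴ mol.
Φ = 9.993×10⁻⁵ mol / 2.170×10⁻⁴ mol photons = 0.46.

Φ = 0.46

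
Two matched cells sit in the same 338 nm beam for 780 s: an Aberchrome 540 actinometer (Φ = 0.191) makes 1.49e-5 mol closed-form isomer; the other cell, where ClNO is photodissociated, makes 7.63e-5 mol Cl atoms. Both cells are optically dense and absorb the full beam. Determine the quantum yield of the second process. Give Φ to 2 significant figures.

Φ = 0.98

Photons absorbed by the actinometer: 1.49e-5 / 0.191 = 7.801e-5 mol.
Φ(unknown) = 7.63e-5 / 7.801e-5 = 0.98.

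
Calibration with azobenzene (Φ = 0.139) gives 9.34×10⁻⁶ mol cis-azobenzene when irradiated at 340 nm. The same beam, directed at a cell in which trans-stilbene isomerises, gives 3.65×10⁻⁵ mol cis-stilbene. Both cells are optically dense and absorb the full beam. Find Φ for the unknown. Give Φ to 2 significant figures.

Photons absorbed by the actinometer: 9.34×10⁻⁶ / 0.139 = 6.719×10⁻⁵ mol.
Φ(unknown) = 3.65×10⁻⁵ / 6.719×10⁻⁵ = 0.54.

Φ = 0.54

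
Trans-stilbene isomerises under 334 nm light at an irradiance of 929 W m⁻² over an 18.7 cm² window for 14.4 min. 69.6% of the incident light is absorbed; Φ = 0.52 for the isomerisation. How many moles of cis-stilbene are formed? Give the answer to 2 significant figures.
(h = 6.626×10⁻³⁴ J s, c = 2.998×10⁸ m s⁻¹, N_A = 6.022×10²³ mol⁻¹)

Photon energy at 334 nm: hc/λ = (6.626×10⁻³⁴)(2.998×10⁸)/(334×10⁻⁹) = 5.948×10⁻¹⁹ J.
Energy delivered: (929 W m⁻²)(18.7×10⁻⁴ m²)(864 s) = 1501 J.
Photons incident: 1501 / 5.948×10⁻¹⁹ = 2.524×10²¹, i.e. 2.524×10²¹/6.022×10²³ = 0.004191 mol.
Photons absorbed: 0.696 × 0.004191 = 0.002917 mol.
Product: Φ × n_abs = 0.52 × 0.002917 = 0.001517 mol.

0.0015 mol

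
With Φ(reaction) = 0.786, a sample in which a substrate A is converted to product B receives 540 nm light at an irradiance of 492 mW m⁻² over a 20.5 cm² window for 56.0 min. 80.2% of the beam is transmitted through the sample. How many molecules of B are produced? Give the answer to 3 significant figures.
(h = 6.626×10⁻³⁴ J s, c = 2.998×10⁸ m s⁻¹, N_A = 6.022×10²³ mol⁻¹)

Photon energy at 540 nm: hc/λ = (6.626×10⁻³⁴)(2.998×10⁸)/(540×10⁻⁹) = 3.679×10⁻¹⁹ J.
Energy delivered: (492 mW m⁻²)(20.5×10⁻⁴ m²)(3360 s) = 3.389 J.
Photons incident: 3.389 / 3.679×10⁻¹⁹ = 9.212×10¹⁸, i.e. 9.212×10¹⁸/6.022×10²³ = 1.530×10⁻⁵ mol.
Fraction absorbed: 1 − 80.2/100 = 0.1980.
Photons absorbed: 0.1980 × 1.530×10⁻⁵ = 3.029×10⁻⁶ mol.
Product: Φ × n_abs = 0.786 × 3.029×10⁻⁶ = 2.381×10⁻⁶ mol.
As a count: 2.381×10⁻⁶ × 6.022×10²³ = 1.43×10¹⁸.

1.43×10¹⁸ molecules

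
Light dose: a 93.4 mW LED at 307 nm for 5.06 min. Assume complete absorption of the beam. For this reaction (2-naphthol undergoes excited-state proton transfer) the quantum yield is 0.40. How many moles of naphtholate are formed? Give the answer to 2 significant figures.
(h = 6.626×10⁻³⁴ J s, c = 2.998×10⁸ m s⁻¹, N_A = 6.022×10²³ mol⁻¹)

2.9×10⁻⁵ mol

Photon energy at 307 nm: hc/λ = (6.626×10⁻³⁴)(2.998×10⁸)/(307×10⁻⁹) = 6.471×10⁻¹⁹ J.
Energy delivered: (93.4 mW)(303.6 s) = 28.36 J.
Photons incident: 28.36 / 6.471×10⁻¹⁹ = 4.383×10¹⁹, i.e. 4.383×10¹⁹/6.022×10²³ = 7.278×10⁻⁵ mol.
Product: Φ × n_abs = 0.40 × 7.278×10⁻⁵ = 2.911×10⁻⁵ mol.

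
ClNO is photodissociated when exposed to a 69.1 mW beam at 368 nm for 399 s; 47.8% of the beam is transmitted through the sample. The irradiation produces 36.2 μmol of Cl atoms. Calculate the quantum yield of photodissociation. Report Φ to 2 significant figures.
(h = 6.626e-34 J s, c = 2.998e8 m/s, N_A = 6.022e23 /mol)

Product: 36.2 μmol = 3.62e-5 mol.
Photon energy at 368 nm: hc/λ = (6.626e-34)(2.998e8)/(368e-9) = 5.398e-19 J.
Energy delivered: (69.1 mW)(399 s) = 27.57 J.
Photons incident: 27.57 / 5.398e-19 = 5.107e19, i.e. 5.107e19/6.022e23 = 8.481e-5 mol.
Fraction absorbed: 1 − 47.8/100 = 0.5220.
Photons absorbed: 0.5220 × 8.481e-5 = 4.427e-5 mol.
Φ = 3.62e-5 mol / 4.427e-5 mol photons = 0.82.

Φ = 0.82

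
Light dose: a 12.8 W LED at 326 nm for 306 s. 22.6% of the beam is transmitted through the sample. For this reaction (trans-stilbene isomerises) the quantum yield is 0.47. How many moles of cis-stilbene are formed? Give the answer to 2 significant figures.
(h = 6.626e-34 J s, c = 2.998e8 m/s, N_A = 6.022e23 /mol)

Photon energy at 326 nm: hc/λ = (6.626e-34)(2.998e8)/(326e-9) = 6.093e-19 J.
Energy delivered: (12.8 W)(306 s) = 3917 J.
Photons incident: 3917 / 6.093e-19 = 6.429e21, i.e. 6.429e21/6.022e23 = 0.01068 mol.
Fraction absorbed: 1 − 22.6/100 = 0.7740.
Photons absorbed: 0.7740 × 0.01068 = 0.008266 mol.
Product: Φ × n_abs = 0.47 × 0.008266 = 0.003885 mol.

0.0039 mol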